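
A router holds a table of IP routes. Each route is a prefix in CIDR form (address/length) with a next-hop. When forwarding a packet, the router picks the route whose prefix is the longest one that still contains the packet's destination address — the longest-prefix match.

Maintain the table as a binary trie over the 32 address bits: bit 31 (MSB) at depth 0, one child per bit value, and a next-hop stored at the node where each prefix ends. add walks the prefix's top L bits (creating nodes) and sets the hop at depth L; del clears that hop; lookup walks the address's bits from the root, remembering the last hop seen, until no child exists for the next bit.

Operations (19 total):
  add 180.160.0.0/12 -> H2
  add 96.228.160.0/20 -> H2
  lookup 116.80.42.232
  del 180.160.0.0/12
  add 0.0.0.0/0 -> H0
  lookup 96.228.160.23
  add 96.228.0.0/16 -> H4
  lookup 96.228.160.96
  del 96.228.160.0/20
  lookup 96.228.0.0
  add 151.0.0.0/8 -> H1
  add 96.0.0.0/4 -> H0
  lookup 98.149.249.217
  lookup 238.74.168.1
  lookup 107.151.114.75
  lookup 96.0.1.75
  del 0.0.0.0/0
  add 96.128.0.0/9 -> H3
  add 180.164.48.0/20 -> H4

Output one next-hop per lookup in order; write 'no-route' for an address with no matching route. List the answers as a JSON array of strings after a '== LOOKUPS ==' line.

Trace:
  + 180.160.0.0/12 (H2) depth=12
  + 96.228.160.0/20 (H2) depth=20
  lookup 116.80.42.232: bits 011 walk d0:-→d1:-→d2:-→d3:- -> no-route
  del 180.160.0.0/12 (clear depth 12)
  + 0.0.0.0/0 (H0) depth=0
  lookup 96.228.160.23: bits 01100000111001001010 walk d0:H0→d1:-→d2:-→d3:-→d4:-→d5:-→d6:-→d7:-→d8:-→d9:-→d10:-→d11:-→d12:-→d13:-→d14:-→d15:-→d16:-→d17:-→d18:-→d19:-→d20:H2 -> H2
  + 96.228.0.0/16 (H4) depth=16
  lookup 96.228.160.96: bits 01100000111001001010 walk d0:H0→d1:-→d2:-→d3:-→d4:-→d5:-→d6:-→d7:-→d8:-→d9:-→d10:-→d11:-→d12:-→d13:-→d14:-→d15:-→d16:H4→d17:-→d18:-→d19:-→d20:H2 -> H2
  del 96.228.160.0/20 (clear depth 20)
  lookup 96.228.0.0: bits 0110000011100100 walk d0:H0→d1:-→d2:-→d3:-→d4:-→d5:-→d6:-→d7:-→d8:-→d9:-→d10:-→d11:-→d12:-→d13:-→d14:-→d15:-→d16:H4 -> H4
  + 151.0.0.0/8 (H1) depth=8
  + 96.0.0.0/4 (H0) depth=4
  lookup 98.149.249.217: bits 011000 walk d0:H0→d1:-→d2:-→d3:-→d4:H0→d5:-→d6:- -> H0
  lookup 238.74.168.1: bits 1 walk d0:H0→d1:- -> H0
  lookup 107.151.114.75: bits 0110 walk d0:H0→d1:-→d2:-→d3:-→d4:H0 -> H0
  lookup 96.0.1.75: bits 01100000 walk d0:H0→d1:-→d2:-→d3:-→d4:H0→d5:-→d6:-→d7:-→d8:- -> H0
  del 0.0.0.0/0 (clear depth 0)
  + 96.128.0.0/9 (H3) depth=9
  + 180.164.48.0/20 (H4) depth=20

== LOOKUPS ==
["no-route","H2","H2","H4","H0","H0","H0","H0"]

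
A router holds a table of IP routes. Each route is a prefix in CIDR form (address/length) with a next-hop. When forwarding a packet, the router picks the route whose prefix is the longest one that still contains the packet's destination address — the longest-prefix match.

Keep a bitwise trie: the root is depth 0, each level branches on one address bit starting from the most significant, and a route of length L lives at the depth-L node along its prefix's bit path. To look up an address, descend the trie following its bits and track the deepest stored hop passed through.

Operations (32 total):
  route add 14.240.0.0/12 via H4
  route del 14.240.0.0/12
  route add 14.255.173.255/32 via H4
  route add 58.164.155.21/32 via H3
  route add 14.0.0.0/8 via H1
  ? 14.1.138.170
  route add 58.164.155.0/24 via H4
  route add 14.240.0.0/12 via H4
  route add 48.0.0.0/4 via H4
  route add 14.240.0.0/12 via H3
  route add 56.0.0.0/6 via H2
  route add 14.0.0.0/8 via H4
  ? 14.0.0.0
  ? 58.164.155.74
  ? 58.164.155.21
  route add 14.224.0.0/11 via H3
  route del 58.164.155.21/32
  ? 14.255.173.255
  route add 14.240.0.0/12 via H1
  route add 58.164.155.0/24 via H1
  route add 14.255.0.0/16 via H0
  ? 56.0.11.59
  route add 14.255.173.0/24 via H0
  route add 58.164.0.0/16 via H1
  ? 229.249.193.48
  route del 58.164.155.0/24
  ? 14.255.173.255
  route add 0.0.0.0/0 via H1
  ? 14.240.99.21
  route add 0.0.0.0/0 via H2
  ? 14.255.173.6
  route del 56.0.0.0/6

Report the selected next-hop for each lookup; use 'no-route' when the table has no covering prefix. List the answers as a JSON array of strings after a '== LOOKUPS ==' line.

Process each operation:
  add 14.240.0.0/12 -> H4 at depth 12
  - 14.240.0.0/12 clear@12
  add 14.255.173.255/32 -> H4 at depth 32
  add 58.164.155.21/32 -> H3 at depth 32
  add 14.0.0.0/8 -> H1 at depth 8
  Q 14.1.138.170: descend 00001110 ; hops seen [H1] ; pick H1
  add 58.164.155.0/24 -> H4 at depth 24
  add 14.240.0.0/12 -> H4 at depth 12
  add 48.0.0.0/4 -> H4 at depth 4
  add 14.240.0.0/12 -> H3 at depth 12
  add 56.0.0.0/6 -> H2 at depth 6
  add 14.0.0.0/8 -> H4 at depth 8
  Q 14.0.0.0: descend 00001110 ; hops seen [H4] ; pick H4
  Q 58.164.155.74: descend 0011101010100100100110110 ; hops seen [H4,H2,H4] ; pick H4
  Q 58.164.155.21: descend 00111010101001001001101100010101 ; hops seen [H4,H2,H4,H3] ; pick H3
  add 14.224.0.0/11 -> H3 at depth 11
  - 58.164.155.21/32 clear@32
  Q 14.255.173.255: descend 00001110111111111010110111111111 ; hops seen [H4,H3,H3,H4] ; pick H4
  add 14.240.0.0/12 -> H1 at depth 12
  add 58.164.155.0/24 -> H1 at depth 24
  add 14.255.0.0/16 -> H0 at depth 16
  Q 56.0.11.59: descend 001110 ; hops seen [H4,H2] ; pick H2
  add 14.255.173.0/24 -> H0 at depth 24
  add 58.164.0.0/16 -> H1 at depth 16
  Q 229.249.193.48: descend ε ; hops seen [∅] ; pick no-route
  - 58.164.155.0/24 clear@24
  Q 14.255.173.255: descend 00001110111111111010110111111111 ; hops seen [H4,H3,H1,H0,H0,H4] ; pick H4
  add 0.0.0.0/0 -> H1 at depth 0
  Q 14.240.99.21: descend 000011101111 ; hops seen [H1,H4,H3,H1] ; pick H1
  add 0.0.0.0/0 -> H2 at depth 0
  Q 14.255.173.6: descend 000011101111111110101101 ; hops seen [H2,H4,H3,H1,H0,H0] ; pick H0
  - 56.0.0.0/6 clear@6

== LOOKUPS ==
["H1","H4","H4","H3","H4","H2","no-route","H4","H1","H0"]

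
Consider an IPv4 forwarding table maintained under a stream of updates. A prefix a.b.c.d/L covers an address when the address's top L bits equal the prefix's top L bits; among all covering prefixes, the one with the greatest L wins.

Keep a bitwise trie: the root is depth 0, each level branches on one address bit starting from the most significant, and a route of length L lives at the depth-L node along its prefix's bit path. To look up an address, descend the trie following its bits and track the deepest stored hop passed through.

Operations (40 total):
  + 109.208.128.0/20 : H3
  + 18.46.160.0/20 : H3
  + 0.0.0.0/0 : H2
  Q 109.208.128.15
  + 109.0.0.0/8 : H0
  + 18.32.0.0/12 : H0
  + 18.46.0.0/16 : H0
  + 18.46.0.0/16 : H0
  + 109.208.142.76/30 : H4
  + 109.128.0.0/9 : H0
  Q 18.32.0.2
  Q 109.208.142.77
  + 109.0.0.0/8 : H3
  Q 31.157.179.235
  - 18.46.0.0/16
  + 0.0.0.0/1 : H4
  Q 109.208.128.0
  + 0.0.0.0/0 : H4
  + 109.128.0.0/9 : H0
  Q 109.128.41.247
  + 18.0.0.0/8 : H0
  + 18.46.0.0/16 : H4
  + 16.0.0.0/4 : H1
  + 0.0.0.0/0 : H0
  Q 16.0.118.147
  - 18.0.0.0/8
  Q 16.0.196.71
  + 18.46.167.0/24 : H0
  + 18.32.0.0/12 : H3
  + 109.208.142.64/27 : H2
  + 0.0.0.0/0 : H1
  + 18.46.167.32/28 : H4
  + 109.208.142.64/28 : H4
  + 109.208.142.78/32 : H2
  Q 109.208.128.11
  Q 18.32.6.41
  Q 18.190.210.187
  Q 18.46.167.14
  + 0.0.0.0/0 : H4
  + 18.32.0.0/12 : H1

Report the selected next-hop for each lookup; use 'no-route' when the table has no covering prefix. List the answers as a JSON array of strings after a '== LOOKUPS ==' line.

Trace:
  add 109.208.128.0/20 -> H3 at depth 20
  add 18.46.160.0/20 -> H3 at depth 20
  add 0.0.0.0/0 -> H2 at depth 0
  ? 109.208.128.15  path d0:H2→d1:-→d2:-→d3:-→d4:-→d5:-→d6:-→d7:-→d8:-→d9:-→d10:-→d11:-→d12:-→d13:-→d14:-→d15:-→d16:-→d17:-→d18:-→d19:-→d20:H3  best=H3
  add 109.0.0.0/8 -> H0 at depth 8
  add 18.32.0.0/12 -> H0 at depth 12
  add 18.46.0.0/16 -> H0 at depth 16
  add 18.46.0.0/16 -> H0 at depth 16
  add 109.208.142.76/30 -> H4 at depth 30
  add 109.128.0.0/9 -> H0 at depth 9
  ? 18.32.0.2  path d0:H2→d1:-→d2:-→d3:-→d4:-→d5:-→d6:-→d7:-→d8:-→d9:-→d10:-→d11:-→d12:H0  best=H0
  ? 109.208.142.77  path d0:H2→d1:-→d2:-→d3:-→d4:-→d5:-→d6:-→d7:-→d8:H0→d9:H0→d10:-→d11:-→d12:-→d13:-→d14:-→d15:-→d16:-→d17:-→d18:-→d19:-→d20:H3→d21:-→d22:-→d23:-→d24:-→d25:-→d26:-→d27:-→d28:-→d29:-→d30:H4  best=H4
  add 109.0.0.0/8 -> H3 at depth 8
  ? 31.157.179.235  path d0:H2→d1:-→d2:-→d3:-→d4:-  best=H2
  del 18.46.0.0/16 (clear depth 16)
  add 0.0.0.0/1 -> H4 at depth 1
  ? 109.208.128.0  path d0:H2→d1:H4→d2:-→d3:-→d4:-→d5:-→d6:-→d7:-→d8:H3→d9:H0→d10:-→d11:-→d12:-→d13:-→d14:-→d15:-→d16:-→d17:-→d18:-→d19:-→d20:H3  best=H3
  add 0.0.0.0/0 -> H4 at depth 0
  add 109.128.0.0/9 -> H0 at depth 9
  ? 109.128.41.247  path d0:H4→d1:H4→d2:-→d3:-→d4:-→d5:-→d6:-→d7:-→d8:H3→d9:H0  best=H0
  add 18.0.0.0/8 -> H0 at depth 8
  add 18.46.0.0/16 -> H4 at depth 16
  add 16.0.0.0/4 -> H1 at depth 4
  add 0.0.0.0/0 -> H0 at depth 0
  ? 16.0.118.147  path d0:H0→d1:H4→d2:-→d3:-→d4:H1→d5:-→d6:-  best=H1
  del 18.0.0.0/8 (clear depth 8)
  ? 16.0.196.71  path d0:H0→d1:H4→d2:-→d3:-→d4:H1→d5:-→d6:-  best=H1
  add 18.46.167.0/24 -> H0 at depth 24
  add 18.32.0.0/12 -> H3 at depth 12
  add 109.208.142.64/27 -> H2 at depth 27
  add 0.0.0.0/0 -> H1 at depth 0
  add 18.46.167.32/28 -> H4 at depth 28
  add 109.208.142.64/28 -> H4 at depth 28
  add 109.208.142.78/32 -> H2 at depth 32
  ? 109.208.128.11  path d0:H1→d1:H4→d2:-→d3:-→d4:-→d5:-→d6:-→d7:-→d8:H3→d9:H0→d10:-→d11:-→d12:-→d13:-→d14:-→d15:-→d16:-→d17:-→d18:-→d19:-→d20:H3  best=H3
  ? 18.32.6.41  path d0:H1→d1:H4→d2:-→d3:-→d4:H1→d5:-→d6:-→d7:-→d8:-→d9:-→d10:-→d11:-→d12:H3  best=H3
  ? 18.190.210.187  path d0:H1→d1:H4→d2:-→d3:-→d4:H1→d5:-→d6:-→d7:-→d8:-  best=H1
  ? 18.46.167.14  path d0:H1→d1:H4→d2:-→d3:-→d4:H1→d5:-→d6:-→d7:-→d8:-→d9:-→d10:-→d11:-→d12:H3→d13:-→d14:-→d15:-→d16:H4→d17:-→d18:-→d19:-→d20:H3→d21:-→d22:-→d23:-→d24:H0→d25:-→d26:-  best=H0
  add 0.0.0.0/0 -> H4 at depth 0
  add 18.32.0.0/12 -> H1 at depth 12

== LOOKUPS ==
["H3","H0","H4","H2","H3","H0","H1","H1","H3","H3","H1","H0"]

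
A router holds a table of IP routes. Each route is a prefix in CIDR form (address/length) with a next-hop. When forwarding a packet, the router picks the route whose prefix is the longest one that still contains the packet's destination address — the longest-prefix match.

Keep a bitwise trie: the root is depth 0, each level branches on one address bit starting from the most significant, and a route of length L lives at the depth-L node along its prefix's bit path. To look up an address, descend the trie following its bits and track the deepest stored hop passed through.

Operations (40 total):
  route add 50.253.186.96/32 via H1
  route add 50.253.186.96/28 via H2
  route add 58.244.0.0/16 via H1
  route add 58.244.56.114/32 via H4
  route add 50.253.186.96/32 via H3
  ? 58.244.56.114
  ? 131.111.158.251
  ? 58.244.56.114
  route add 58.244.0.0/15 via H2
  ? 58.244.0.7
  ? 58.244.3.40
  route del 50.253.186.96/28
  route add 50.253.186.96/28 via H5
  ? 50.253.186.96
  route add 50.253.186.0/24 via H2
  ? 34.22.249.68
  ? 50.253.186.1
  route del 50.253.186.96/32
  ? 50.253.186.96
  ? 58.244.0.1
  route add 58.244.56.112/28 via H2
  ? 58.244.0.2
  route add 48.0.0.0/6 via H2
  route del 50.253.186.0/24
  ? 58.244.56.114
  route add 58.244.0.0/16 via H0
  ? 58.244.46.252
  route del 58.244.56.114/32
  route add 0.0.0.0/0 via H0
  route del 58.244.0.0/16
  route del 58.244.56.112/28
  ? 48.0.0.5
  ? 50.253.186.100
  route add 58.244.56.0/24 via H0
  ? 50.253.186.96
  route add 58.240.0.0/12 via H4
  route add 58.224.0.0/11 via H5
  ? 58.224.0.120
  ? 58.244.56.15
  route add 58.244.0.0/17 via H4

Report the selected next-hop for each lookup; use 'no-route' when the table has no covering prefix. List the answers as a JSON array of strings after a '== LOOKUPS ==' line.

Trace:
  add 50.253.186.96/32 -> H1 at depth 32
  add 50.253.186.96/28 -> H2 at depth 28
  add 58.244.0.0/16 -> H1 at depth 16
  add 58.244.56.114/32 -> H4 at depth 32
  add 50.253.186.96/32 -> H3 at depth 32
  Q 58.244.56.114: descend 00111010111101000011100001110010 ; hops seen [H1,H4] ; pick H4
  Q 131.111.158.251: descend ε ; hops seen [∅] ; pick no-route
  Q 58.244.56.114: descend 00111010111101000011100001110010 ; hops seen [H1,H4] ; pick H4
  add 58.244.0.0/15 -> H2 at depth 15
  Q 58.244.0.7: descend 001110101111010000 ; hops seen [H2,H1] ; pick H1
  Q 58.244.3.40: descend 001110101111010000 ; hops seen [H2,H1] ; pick H1
  - 50.253.186.96/28 clear@28
  add 50.253.186.96/28 -> H5 at depth 28
  Q 50.253.186.96: descend 00110010111111011011101001100000 ; hops seen [H5,H3] ; pick H3
  add 50.253.186.0/24 -> H2 at depth 24
  Q 34.22.249.68: descend 001 ; hops seen [∅] ; pick no-route
  Q 50.253.186.1: descend 0011001011111101101110100 ; hops seen [H2] ; pick H2
  - 50.253.186.96/32 clear@32
  Q 50.253.186.96: descend 00110010111111011011101001100000 ; hops seen [H2,H5] ; pick H5
  Q 58.244.0.1: descend 001110101111010000 ; hops seen [H2,H1] ; pick H1
  add 58.244.56.112/28 -> H2 at depth 28
  Q 58.244.0.2: descend 001110101111010000 ; hops seen [H2,H1] ; pick H1
  add 48.0.0.0/6 -> H2 at depth 6
  - 50.253.186.0/24 clear@24
  Q 58.244.56.114: descend 00111010111101000011100001110010 ; hops seen [H2,H1,H2,H4] ; pick H4
  add 58.244.0.0/16 -> H0 at depth 16
  Q 58.244.46.252: descend 0011101011110100001 ; hops seen [H2,H0] ; pick H0
  - 58.244.56.114/32 clear@32
  add 0.0.0.0/0 -> H0 at depth 0
  - 58.244.0.0/16 clear@16
  - 58.244.56.112/28 clear@28
  Q 48.0.0.5: descend 001100 ; hops seen [H0,H2] ; pick H2
  Q 50.253.186.100: descend 00110010111111011011101001100 ; hops seen [H0,H2,H5] ; pick H5
  add 58.244.56.0/24 -> H0 at depth 24
  Q 50.253.186.96: descend 00110010111111011011101001100000 ; hops seen [H0,H2,H5] ; pick H5
  add 58.240.0.0/12 -> H4 at depth 12
  add 58.224.0.0/11 -> H5 at depth 11
  Q 58.224.0.120: descend 00111010111 ; hops seen [H0,H5] ; pick H5
  Q 58.244.56.15: descend 0011101011110100001110000 ; hops seen [H0,H5,H4,H2,H0] ; pick H0
  add 58.244.0.0/17 -> H4 at depth 17

== LOOKUPS ==
["H4","no-route","H4","H1","H1","H3","no-route","H2","H5","H1","H1","H4","H0","H2","H5","H5","H5","H0"]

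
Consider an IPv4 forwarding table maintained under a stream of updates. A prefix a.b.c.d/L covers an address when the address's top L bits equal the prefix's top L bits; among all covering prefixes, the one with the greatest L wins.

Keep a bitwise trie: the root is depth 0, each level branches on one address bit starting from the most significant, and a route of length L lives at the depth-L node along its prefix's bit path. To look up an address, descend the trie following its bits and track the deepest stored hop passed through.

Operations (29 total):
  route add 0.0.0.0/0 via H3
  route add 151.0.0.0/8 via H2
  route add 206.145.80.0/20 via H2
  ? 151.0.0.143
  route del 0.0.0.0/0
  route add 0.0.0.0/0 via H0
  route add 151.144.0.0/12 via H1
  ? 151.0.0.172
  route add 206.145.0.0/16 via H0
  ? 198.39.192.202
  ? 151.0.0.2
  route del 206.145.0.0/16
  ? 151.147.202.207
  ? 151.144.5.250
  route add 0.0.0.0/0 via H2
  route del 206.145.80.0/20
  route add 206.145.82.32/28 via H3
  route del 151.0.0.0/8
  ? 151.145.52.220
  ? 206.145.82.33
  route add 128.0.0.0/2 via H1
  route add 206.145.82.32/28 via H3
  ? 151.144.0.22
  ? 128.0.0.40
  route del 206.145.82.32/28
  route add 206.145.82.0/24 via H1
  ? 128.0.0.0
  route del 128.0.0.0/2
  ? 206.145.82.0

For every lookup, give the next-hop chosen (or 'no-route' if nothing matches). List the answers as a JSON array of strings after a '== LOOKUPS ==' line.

Process each operation:
  + 0.0.0.0/0 (H3) depth=0
  + 151.0.0.0/8 (H2) depth=8
  + 206.145.80.0/20 (H2) depth=20
  Q 151.0.0.143: descend 10010111 ; hops seen [H3,H2] ; pick H2
  - 0.0.0.0/0 clear@0
  + 0.0.0.0/0 (H0) depth=0
  + 151.144.0.0/12 (H1) depth=12
  Q 151.0.0.172: descend 10010111 ; hops seen [H0,H2] ; pick H2
  + 206.145.0.0/16 (H0) depth=16
  Q 198.39.192.202: descend 1100 ; hops seen [H0] ; pick H0
  Q 151.0.0.2: descend 10010111 ; hops seen [H0,H2] ; pick H2
  - 206.145.0.0/16 clear@16
  Q 151.147.202.207: descend 100101111001 ; hops seen [H0,H2,H1] ; pick H1
  Q 151.144.5.250: descend 100101111001 ; hops seen [H0,H2,H1] ; pick H1
  + 0.0.0.0/0 (H2) depth=0
  - 206.145.80.0/20 clear@20
  + 206.145.82.32/28 (H3) depth=28
  - 151.0.0.0/8 clear@8
  Q 151.145.52.220: descend 100101111001 ; hops seen [H2,H1] ; pick H1
  Q 206.145.82.33: descend 1100111010010001010100100010 ; hops seen [H2,H3] ; pick H3
  + 128.0.0.0/2 (H1) depth=2
  + 206.145.82.32/28 (H3) depth=28
  Q 151.144.0.22: descend 100101111001 ; hops seen [H2,H1,H1] ; pick H1
  Q 128.0.0.40: descend 100 ; hops seen [H2,H1] ; pick H1
  - 206.145.82.32/28 clear@28
  + 206.145.82.0/24 (H1) depth=24
  Q 128.0.0.0: descend 100 ; hops seen [H2,H1] ; pick H1
  - 128.0.0.0/2 clear@2
  Q 206.145.82.0: descend 11001110100100010101001000 ; hops seen [H2,H1] ; pick H1

== LOOKUPS ==
["H2","H2","H0","H2","H1","H1","H1","H3","H1","H1","H1","H1"]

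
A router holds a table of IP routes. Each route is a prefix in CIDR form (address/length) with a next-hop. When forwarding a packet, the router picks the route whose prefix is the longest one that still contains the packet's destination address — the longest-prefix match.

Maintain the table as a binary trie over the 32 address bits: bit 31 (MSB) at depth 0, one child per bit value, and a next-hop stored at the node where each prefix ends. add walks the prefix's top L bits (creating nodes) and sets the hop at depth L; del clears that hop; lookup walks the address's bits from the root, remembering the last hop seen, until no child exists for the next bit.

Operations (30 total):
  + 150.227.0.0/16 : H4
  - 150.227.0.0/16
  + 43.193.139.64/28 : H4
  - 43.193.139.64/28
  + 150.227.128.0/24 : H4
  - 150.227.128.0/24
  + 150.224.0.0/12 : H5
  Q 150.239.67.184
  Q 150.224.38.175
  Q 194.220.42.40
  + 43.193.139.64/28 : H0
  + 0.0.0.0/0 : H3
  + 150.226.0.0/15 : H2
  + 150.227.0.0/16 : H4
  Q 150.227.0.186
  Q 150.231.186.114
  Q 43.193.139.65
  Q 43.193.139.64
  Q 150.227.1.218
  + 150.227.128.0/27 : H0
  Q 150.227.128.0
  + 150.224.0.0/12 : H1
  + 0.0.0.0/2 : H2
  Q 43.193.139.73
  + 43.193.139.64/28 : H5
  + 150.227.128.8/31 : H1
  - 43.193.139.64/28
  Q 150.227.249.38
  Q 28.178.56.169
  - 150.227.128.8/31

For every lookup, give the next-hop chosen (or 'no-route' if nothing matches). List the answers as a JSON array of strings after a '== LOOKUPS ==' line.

Apply in order:
  add 150.227.0.0/16 -> H4 at depth 16
  - 150.227.0.0/16 clear@16
  add 43.193.139.64/28 -> H4 at depth 28
  - 43.193.139.64/28 clear@28
  add 150.227.128.0/24 -> H4 at depth 24
  - 150.227.128.0/24 clear@24
  add 150.224.0.0/12 -> H5 at depth 12
  ? 150.239.67.184  path d0:-→d1:-→d2:-→d3:-→d4:-→d5:-→d6:-→d7:-→d8:-→d9:-→d10:-→d11:-→d12:H5  best=H5
  ? 150.224.38.175  path d0:-→d1:-→d2:-→d3:-→d4:-→d5:-→d6:-→d7:-→d8:-→d9:-→d10:-→d11:-→d12:H5→d13:-→d14:-  best=H5
  ? 194.220.42.40  path d0:-→d1:-  best=no-route
  add 43.193.139.64/28 -> H0 at depth 28
  add 0.0.0.0/0 -> H3 at depth 0
  add 150.226.0.0/15 -> H2 at depth 15
  add 150.227.0.0/16 -> H4 at depth 16
  ? 150.227.0.186  path d0:H3→d1:-→d2:-→d3:-→d4:-→d5:-→d6:-→d7:-→d8:-→d9:-→d10:-→d11:-→d12:H5→d13:-→d14:-→d15:H2→d16:H4  best=H4
  ? 150.231.186.114  path d0:H3→d1:-→d2:-→d3:-→d4:-→d5:-→d6:-→d7:-→d8:-→d9:-→d10:-→d11:-→d12:H5→d13:-  best=H5
  ? 43.193.139.65  path d0:H3→d1:-→d2:-→d3:-→d4:-→d5:-→d6:-→d7:-→d8:-→d9:-→d10:-→d11:-→d12:-→d13:-→d14:-→d15:-→d16:-→d17:-→d18:-→d19:-→d20:-→d21:-→d22:-→d23:-→d24:-→d25:-→d26:-→d27:-→d28:H0  best=H0
  ? 43.193.139.64  path d0:H3→d1:-→d2:-→d3:-→d4:-→d5:-→d6:-→d7:-→d8:-→d9:-→d10:-→d11:-→d12:-→d13:-→d14:-→d15:-→d16:-→d17:-→d18:-→d19:-→d20:-→d21:-→d22:-→d23:-→d24:-→d25:-→d26:-→d27:-→d28:H0  best=H0
  ? 150.227.1.218  path d0:H3→d1:-→d2:-→d3:-→d4:-→d5:-→d6:-→d7:-→d8:-→d9:-→d10:-→d11:-→d12:H5→d13:-→d14:-→d15:H2→d16:H4  best=H4
  add 150.227.128.0/27 -> H0 at depth 27
  ? 150.227.128.0  path d0:H3→d1:-→d2:-→d3:-→d4:-→d5:-→d6:-→d7:-→d8:-→d9:-→d10:-→d11:-→d12:H5→d13:-→d14:-→d15:H2→d16:H4→d17:-→d18:-→d19:-→d20:-→d21:-→d22:-→d23:-→d24:-→d25:-→d26:-→d27:H0  best=H0
  add 150.224.0.0/12 -> H1 at depth 12
  add 0.0.0.0/2 -> H2 at depth 2
  ? 43.193.139.73  path d0:H3→d1:-→d2:H2→d3:-→d4:-→d5:-→d6:-→d7:-→d8:-→d9:-→d10:-→d11:-→d12:-→d13:-→d14:-→d15:-→d16:-→d17:-→d18:-→d19:-→d20:-→d21:-→d22:-→d23:-→d24:-→d25:-→d26:-→d27:-→d28:H0  best=H0
  add 43.193.139.64/28 -> H5 at depth 28
  add 150.227.128.8/31 -> H1 at depth 31
  - 43.193.139.64/28 clear@28
  ? 150.227.249.38  path d0:H3→d1:-→d2:-→d3:-→d4:-→d5:-→d6:-→d7:-→d8:-→d9:-→d10:-→d11:-→d12:H1→d13:-→d14:-→d15:H2→d16:H4→d17:-  best=H4
  ? 28.178.56.169  path d0:H3→d1:-→d2:H2  best=H2
  - 150.227.128.8/31 clear@31

== LOOKUPS ==
["H5","H5","no-route","H4","H5","H0","H0","H4","H0","H0","H4","H2"]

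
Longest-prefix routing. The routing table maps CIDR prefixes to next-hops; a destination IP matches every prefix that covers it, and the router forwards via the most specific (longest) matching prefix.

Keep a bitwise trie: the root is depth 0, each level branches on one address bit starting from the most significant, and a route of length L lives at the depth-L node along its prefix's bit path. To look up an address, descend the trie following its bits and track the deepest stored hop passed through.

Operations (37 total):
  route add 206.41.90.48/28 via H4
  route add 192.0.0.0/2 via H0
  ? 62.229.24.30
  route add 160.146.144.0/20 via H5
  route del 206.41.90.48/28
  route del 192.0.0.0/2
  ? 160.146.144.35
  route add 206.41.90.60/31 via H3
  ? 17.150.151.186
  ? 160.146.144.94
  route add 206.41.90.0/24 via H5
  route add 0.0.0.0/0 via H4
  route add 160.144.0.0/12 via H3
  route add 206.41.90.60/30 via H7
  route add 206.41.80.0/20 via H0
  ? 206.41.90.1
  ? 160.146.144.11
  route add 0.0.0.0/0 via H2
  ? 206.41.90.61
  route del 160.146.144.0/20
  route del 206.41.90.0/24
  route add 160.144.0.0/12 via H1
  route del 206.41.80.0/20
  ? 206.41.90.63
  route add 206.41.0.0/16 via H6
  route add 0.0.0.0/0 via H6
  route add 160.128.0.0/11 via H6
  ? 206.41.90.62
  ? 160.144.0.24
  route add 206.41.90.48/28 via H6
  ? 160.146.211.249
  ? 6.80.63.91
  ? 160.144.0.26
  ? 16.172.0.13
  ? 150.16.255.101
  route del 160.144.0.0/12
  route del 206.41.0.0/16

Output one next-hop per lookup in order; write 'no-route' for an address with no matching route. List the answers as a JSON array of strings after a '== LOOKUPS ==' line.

Apply in order:
  add 206.41.90.48/28 -> H4 at depth 28
  add 192.0.0.0/2 -> H0 at depth 2
  ? 62.229.24.30  path d0:-  best=no-route
  add 160.146.144.0/20 -> H5 at depth 20
  del 206.41.90.48/28 (clear depth 28)
  del 192.0.0.0/2 (clear depth 2)
  ? 160.146.144.35  path d0:-→d1:-→d2:-→d3:-→d4:-→d5:-→d6:-→d7:-→d8:-→d9:-→d10:-→d11:-→d12:-→d13:-→d14:-→d15:-→d16:-→d17:-→d18:-→d19:-→d20:H5  best=H5
  add 206.41.90.60/31 -> H3 at depth 31
  ? 17.150.151.186  path d0:-  best=no-route
  ? 160.146.144.94  path d0:-→d1:-→d2:-→d3:-→d4:-→d5:-→d6:-→d7:-→d8:-→d9:-→d10:-→d11:-→d12:-→d13:-→d14:-→d15:-→d16:-→d17:-→d18:-→d19:-→d20:H5  best=H5
  add 206.41.90.0/24 -> H5 at depth 24
  add 0.0.0.0/0 -> H4 at depth 0
  add 160.144.0.0/12 -> H3 at depth 12
  add 206.41.90.60/30 -> H7 at depth 30
  add 206.41.80.0/20 -> H0 at depth 20
  ? 206.41.90.1  path d0:H4→d1:-→d2:-→d3:-→d4:-→d5:-→d6:-→d7:-→d8:-→d9:-→d10:-→d11:-→d12:-→d13:-→d14:-→d15:-→d16:-→d17:-→d18:-→d19:-→d20:H0→d21:-→d22:-→d23:-→d24:H5→d25:-→d26:-  best=H5
  ? 160.146.144.11  path d0:H4→d1:-→d2:-→d3:-→d4:-→d5:-→d6:-→d7:-→d8:-→d9:-→d10:-→d11:-→d12:H3→d13:-→d14:-→d15:-→d16:-→d17:-→d18:-→d19:-→d20:H5  best=H5
  add 0.0.0.0/0 -> H2 at depth 0
  ? 206.41.90.61  path d0:H2→d1:-→d2:-→d3:-→d4:-→d5:-→d6:-→d7:-→d8:-→d9:-→d10:-→d11:-→d12:-→d13:-→d14:-→d15:-→d16:-→d17:-→d18:-→d19:-→d20:H0→d21:-→d22:-→d23:-→d24:H5→d25:-→d26:-→d27:-→d28:-→d29:-→d30:H7→d31:H3  best=H3
  del 160.146.144.0/20 (clear depth 20)
  del 206.41.90.0/24 (clear depth 24)
  add 160.144.0.0/12 -> H1 at depth 12
  del 206.41.80.0/20 (clear depth 20)
  ? 206.41.90.63  path d0:H2→d1:-→d2:-→d3:-→d4:-→d5:-→d6:-→d7:-→d8:-→d9:-→d10:-→d11:-→d12:-→d13:-→d14:-→d15:-→d16:-→d17:-→d18:-→d19:-→d20:-→d21:-→d22:-→d23:-→d24:-→d25:-→d26:-→d27:-→d28:-→d29:-→d30:H7  best=H7
  add 206.41.0.0/16 -> H6 at depth 16
  add 0.0.0.0/0 -> H6 at depth 0
  add 160.128.0.0/11 -> H6 at depth 11
  ? 206.41.90.62  path d0:H6→d1:-→d2:-→d3:-→d4:-→d5:-→d6:-→d7:-→d8:-→d9:-→d10:-→d11:-→d12:-→d13:-→d14:-→d15:-→d16:H6→d17:-→d18:-→d19:-→d20:-→d21:-→d22:-→d23:-→d24:-→d25:-→d26:-→d27:-→d28:-→d29:-→d30:H7  best=H7
  ? 160.144.0.24  path d0:H6→d1:-→d2:-→d3:-→d4:-→d5:-→d6:-→d7:-→d8:-→d9:-→d10:-→d11:H6→d12:H1→d13:-→d14:-  best=H1
  add 206.41.90.48/28 -> H6 at depth 28
  ? 160.146.211.249  path d0:H6→d1:-→d2:-→d3:-→d4:-→d5:-→d6:-→d7:-→d8:-→d9:-→d10:-→d11:H6→d12:H1→d13:-→d14:-→d15:-→d16:-→d17:-  best=H1
  ? 6.80.63.91  path d0:H6  best=H6
  ? 160.144.0.26  path d0:H6→d1:-→d2:-→d3:-→d4:-→d5:-→d6:-→d7:-→d8:-→d9:-→d10:-→d11:H6→d12:H1→d13:-→d14:-  best=H1
  ? 16.172.0.13  path d0:H6  best=H6
  ? 150.16.255.101  path d0:H6→d1:-→d2:-  best=H6
  del 160.144.0.0/12 (clear depth 12)
  del 206.41.0.0/16 (clear depth 16)

== LOOKUPS ==
["no-route","H5","no-route","H5","H5","H5","H3","H7","H7","H1","H1","H6","H1","H6","H6"]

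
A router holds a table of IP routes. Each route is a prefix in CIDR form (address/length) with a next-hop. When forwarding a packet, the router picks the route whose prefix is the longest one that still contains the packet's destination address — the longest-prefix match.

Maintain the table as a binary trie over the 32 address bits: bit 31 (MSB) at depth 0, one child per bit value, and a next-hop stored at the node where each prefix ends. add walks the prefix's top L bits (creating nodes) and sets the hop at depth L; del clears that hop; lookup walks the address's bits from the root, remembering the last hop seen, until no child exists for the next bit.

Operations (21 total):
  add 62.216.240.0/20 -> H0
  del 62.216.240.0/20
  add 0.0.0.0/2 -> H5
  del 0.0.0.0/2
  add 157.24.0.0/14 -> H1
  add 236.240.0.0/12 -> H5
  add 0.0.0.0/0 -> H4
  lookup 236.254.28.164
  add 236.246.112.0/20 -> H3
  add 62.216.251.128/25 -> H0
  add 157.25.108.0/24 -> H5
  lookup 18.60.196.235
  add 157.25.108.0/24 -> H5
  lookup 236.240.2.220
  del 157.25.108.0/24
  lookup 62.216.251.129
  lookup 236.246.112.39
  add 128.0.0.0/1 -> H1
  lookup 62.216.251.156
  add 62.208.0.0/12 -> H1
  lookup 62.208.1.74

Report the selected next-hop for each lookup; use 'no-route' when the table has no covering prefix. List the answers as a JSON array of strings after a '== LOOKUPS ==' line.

Trace:
  add 62.216.240.0/20 -> H0 at depth 20
  - 62.216.240.0/20 clear@20
  add 0.0.0.0/2 -> H5 at depth 2
  - 0.0.0.0/2 clear@2
  add 157.24.0.0/14 -> H1 at depth 14
  add 236.240.0.0/12 -> H5 at depth 12
  add 0.0.0.0/0 -> H4 at depth 0
  Q 236.254.28.164: descend 111011001111 ; hops seen [H4,H5] ; pick H5
  add 236.246.112.0/20 -> H3 at depth 20
  add 62.216.251.128/25 -> H0 at depth 25
  add 157.25.108.0/24 -> H5 at depth 24
  Q 18.60.196.235: descend 00 ; hops seen [H4] ; pick H4
  add 157.25.108.0/24 -> H5 at depth 24
  Q 236.240.2.220: descend 1110110011110 ; hops seen [H4,H5] ; pick H5
  - 157.25.108.0/24 clear@24
  Q 62.216.251.129: descend 0011111011011000111110111 ; hops seen [H4,H0] ; pick H0
  Q 236.246.112.39: descend 11101100111101100111 ; hops seen [H4,H5,H3] ; pick H3
  add 128.0.0.0/1 -> H1 at depth 1
  Q 62.216.251.156: descend 0011111011011000111110111 ; hops seen [H4,H0] ; pick H0
  add 62.208.0.0/12 -> H1 at depth 12
  Q 62.208.1.74: descend 001111101101 ; hops seen [H4,H1] ; pick H1

== LOOKUPS ==
["H5","H4","H5","H0","H3","H0","H1"]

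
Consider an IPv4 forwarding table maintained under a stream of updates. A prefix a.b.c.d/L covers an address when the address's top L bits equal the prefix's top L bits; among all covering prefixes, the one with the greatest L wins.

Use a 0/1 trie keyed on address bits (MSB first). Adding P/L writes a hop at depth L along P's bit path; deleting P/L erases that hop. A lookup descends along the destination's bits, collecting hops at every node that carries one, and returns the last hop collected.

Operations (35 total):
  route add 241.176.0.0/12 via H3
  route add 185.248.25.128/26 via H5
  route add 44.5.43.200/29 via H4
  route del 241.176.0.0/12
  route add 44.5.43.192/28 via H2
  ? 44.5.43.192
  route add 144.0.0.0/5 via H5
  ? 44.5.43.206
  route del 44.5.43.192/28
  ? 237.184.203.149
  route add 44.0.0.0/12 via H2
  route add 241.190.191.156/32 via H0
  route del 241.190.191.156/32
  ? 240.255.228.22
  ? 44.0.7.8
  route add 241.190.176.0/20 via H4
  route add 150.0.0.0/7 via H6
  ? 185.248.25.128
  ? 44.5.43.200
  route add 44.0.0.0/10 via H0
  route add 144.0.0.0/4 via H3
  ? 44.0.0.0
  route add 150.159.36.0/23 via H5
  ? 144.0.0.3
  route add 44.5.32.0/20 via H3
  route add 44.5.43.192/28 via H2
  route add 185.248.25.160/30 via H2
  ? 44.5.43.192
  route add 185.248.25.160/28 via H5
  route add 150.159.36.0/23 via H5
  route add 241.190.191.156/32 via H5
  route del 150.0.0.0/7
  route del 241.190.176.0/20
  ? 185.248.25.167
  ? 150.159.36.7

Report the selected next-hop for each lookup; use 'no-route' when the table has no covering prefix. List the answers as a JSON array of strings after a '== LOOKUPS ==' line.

Apply in order:
  + 241.176.0.0/12 (H3) depth=12
  + 185.248.25.128/26 (H5) depth=26
  + 44.5.43.200/29 (H4) depth=29
  - 241.176.0.0/12 clear@12
  + 44.5.43.192/28 (H2) depth=28
  lookup 44.5.43.192: bits 0010110000000101001010111100 walk d0:-→d1:-→d2:-→d3:-→d4:-→d5:-→d6:-→d7:-→d8:-→d9:-→d10:-→d11:-→d12:-→d13:-→d14:-→d15:-→d16:-→d17:-→d18:-→d19:-→d20:-→d21:-→d22:-→d23:-→d24:-→d25:-→d26:-→d27:-→d28:H2 -> H2
  + 144.0.0.0/5 (H5) depth=5
  lookup 44.5.43.206: bits 00101100000001010010101111001 walk d0:-→d1:-→d2:-→d3:-→d4:-→d5:-→d6:-→d7:-→d8:-→d9:-→d10:-→d11:-→d12:-→d13:-→d14:-→d15:-→d16:-→d17:-→d18:-→d19:-→d20:-→d21:-→d22:-→d23:-→d24:-→d25:-→d26:-→d27:-→d28:H2→d29:H4 -> H4
  - 44.5.43.192/28 clear@28
  lookup 237.184.203.149: bits 111 walk d0:-→d1:-→d2:-→d3:- -> no-route
  + 44.0.0.0/12 (H2) depth=12
  + 241.190.191.156/32 (H0) depth=32
  - 241.190.191.156/32 clear@32
  lookup 240.255.228.22: bits 1111000 walk d0:-→d1:-→d2:-→d3:-→d4:-→d5:-→d6:-→d7:- -> no-route
  lookup 44.0.7.8: bits 0010110000000 walk d0:-→d1:-→d2:-→d3:-→d4:-→d5:-→d6:-→d7:-→d8:-→d9:-→d10:-→d11:-→d12:H2→d13:- -> H2
  + 241.190.176.0/20 (H4) depth=20
  + 150.0.0.0/7 (H6) depth=7
  lookup 185.248.25.128: bits 10111001111110000001100110 walk d0:-→d1:-→d2:-→d3:-→d4:-→d5:-→d6:-→d7:-→d8:-→d9:-→d10:-→d11:-→d12:-→d13:-→d14:-→d15:-→d16:-→d17:-→d18:-→d19:-→d20:-→d21:-→d22:-→d23:-→d24:-→d25:-→d26:H5 -> H5
  lookup 44.5.43.200: bits 00101100000001010010101111001 walk d0:-→d1:-→d2:-→d3:-→d4:-→d5:-→d6:-→d7:-→d8:-→d9:-→d10:-→d11:-→d12:H2→d13:-→d14:-→d15:-→d16:-→d17:-→d18:-→d19:-→d20:-→d21:-→d22:-→d23:-→d24:-→d25:-→d26:-→d27:-→d28:-→d29:H4 -> H4
  + 44.0.0.0/10 (H0) depth=10
  + 144.0.0.0/4 (H3) depth=4
  lookup 44.0.0.0: bits 0010110000000 walk d0:-→d1:-→d2:-→d3:-→d4:-→d5:-→d6:-→d7:-→d8:-→d9:-→d10:H0→d11:-→d12:H2→d13:- -> H2
  + 150.159.36.0/23 (H5) depth=23
  lookup 144.0.0.3: bits 10010 walk d0:-→d1:-→d2:-→d3:-→d4:H3→d5:H5 -> H5
  + 44.5.32.0/20 (H3) depth=20
  + 44.5.43.192/28 (H2) depth=28
  + 185.248.25.160/30 (H2) depth=30
  lookup 44.5.43.192: bits 0010110000000101001010111100 walk d0:-→d1:-→d2:-→d3:-→d4:-→d5:-→d6:-→d7:-→d8:-→d9:-→d10:H0→d11:-→d12:H2→d13:-→d14:-→d15:-→d16:-→d17:-→d18:-→d19:-→d20:H3→d21:-→d22:-→d23:-→d24:-→d25:-→d26:-→d27:-→d28:H2 -> H2
  + 185.248.25.160/28 (H5) depth=28
  + 150.159.36.0/23 (H5) depth=23
  + 241.190.191.156/32 (H5) depth=32
  - 150.0.0.0/7 clear@7
  - 241.190.176.0/20 clear@20
  lookup 185.248.25.167: bits 10111001111110000001100110100 walk d0:-→d1:-→d2:-→d3:-→d4:-→d5:-→d6:-→d7:-→d8:-→d9:-→d10:-→d11:-→d12:-→d13:-→d14:-→d15:-→d16:-→d17:-→d18:-→d19:-→d20:-→d21:-→d22:-→d23:-→d24:-→d25:-→d26:H5→d27:-→d28:H5→d29:- -> H5
  lookup 150.159.36.7: bits 10010110100111110010010 walk d0:-→d1:-→d2:-→d3:-→d4:H3→d5:H5→d6:-→d7:-→d8:-→d9:-→d10:-→d11:-→d12:-→d13:-→d14:-→d15:-→d16:-→d17:-→d18:-→d19:-→d20:-→d21:-→d22:-→d23:H5 -> H5

== LOOKUPS ==
["H2","H4","no-route","no-route","H2","H5","H4","H2","H5","H2","H5","H5"]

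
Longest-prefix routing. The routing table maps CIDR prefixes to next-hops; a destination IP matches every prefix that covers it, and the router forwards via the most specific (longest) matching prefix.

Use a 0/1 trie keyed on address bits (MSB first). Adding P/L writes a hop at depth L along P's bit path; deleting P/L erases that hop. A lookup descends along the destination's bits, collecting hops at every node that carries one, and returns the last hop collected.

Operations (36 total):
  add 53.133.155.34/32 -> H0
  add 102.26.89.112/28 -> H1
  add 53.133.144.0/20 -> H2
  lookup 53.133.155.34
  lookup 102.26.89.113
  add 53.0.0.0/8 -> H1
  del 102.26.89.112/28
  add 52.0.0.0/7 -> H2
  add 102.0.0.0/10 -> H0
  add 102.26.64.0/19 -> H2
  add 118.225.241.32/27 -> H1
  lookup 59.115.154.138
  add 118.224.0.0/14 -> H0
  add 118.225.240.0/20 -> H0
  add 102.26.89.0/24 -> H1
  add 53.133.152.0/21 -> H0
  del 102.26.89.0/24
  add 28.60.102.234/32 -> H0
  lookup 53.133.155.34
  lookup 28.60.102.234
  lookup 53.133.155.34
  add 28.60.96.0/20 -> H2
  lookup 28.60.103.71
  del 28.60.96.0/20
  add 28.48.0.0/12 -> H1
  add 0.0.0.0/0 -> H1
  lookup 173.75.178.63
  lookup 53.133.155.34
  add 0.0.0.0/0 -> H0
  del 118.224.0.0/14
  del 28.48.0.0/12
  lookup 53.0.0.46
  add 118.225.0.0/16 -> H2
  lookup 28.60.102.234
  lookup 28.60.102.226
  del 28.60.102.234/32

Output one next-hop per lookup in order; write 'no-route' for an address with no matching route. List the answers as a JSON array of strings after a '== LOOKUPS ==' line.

Process each operation:
  add 53.133.155.34/32 -> H0 at depth 32
  add 102.26.89.112/28 -> H1 at depth 28
  add 53.133.144.0/20 -> H2 at depth 20
  lookup 53.133.155.34: bits 00110101100001011001101100100010 walk d0:-→d1:-→d2:-→d3:-→d4:-→d5:-→d6:-→d7:-→d8:-→d9:-→d10:-→d11:-→d12:-→d13:-→d14:-→d15:-→d16:-→d17:-→d18:-→d19:-→d20:H2→d21:-→d22:-→d23:-→d24:-→d25:-→d26:-→d27:-→d28:-→d29:-→d30:-→d31:-→d32:H0 -> H0
  lookup 102.26.89.113: bits 0110011000011010010110010111 walk d0:-→d1:-→d2:-→d3:-→d4:-→d5:-→d6:-→d7:-→d8:-→d9:-→d10:-→d11:-→d12:-→d13:-→d14:-→d15:-→d16:-→d17:-→d18:-→d19:-→d20:-→d21:-→d22:-→d23:-→d24:-→d25:-→d26:-→d27:-→d28:H1 -> H1
  add 53.0.0.0/8 -> H1 at depth 8
  del 102.26.89.112/28 (clear depth 28)
  add 52.0.0.0/7 -> H2 at depth 7
  add 102.0.0.0/10 -> H0 at depth 10
  add 102.26.64.0/19 -> H2 at depth 19
  add 118.225.241.32/27 -> H1 at depth 27
  lookup 59.115.154.138: bits 0011 walk d0:-→d1:-→d2:-→d3:-→d4:- -> no-route
  add 118.224.0.0/14 -> H0 at depth 14
  add 118.225.240.0/20 -> H0 at depth 20
  add 102.26.89.0/24 -> H1 at depth 24
  add 53.133.152.0/21 -> H0 at depth 21
  del 102.26.89.0/24 (clear depth 24)
  add 28.60.102.234/32 -> H0 at depth 32
  lookup 53.133.155.34: bits 00110101100001011001101100100010 walk d0:-→d1:-→d2:-→d3:-→d4:-→d5:-→d6:-→d7:H2→d8:H1→d9:-→d10:-→d11:-→d12:-→d13:-→d14:-→d15:-→d16:-→d17:-→d18:-→d19:-→d20:H2→d21:H0→d22:-→d23:-→d24:-→d25:-→d26:-→d27:-→d28:-→d29:-→d30:-→d31:-→d32:H0 -> H0
  lookup 28.60.102.234: bits 00011100001111000110011011101010 walk d0:-→d1:-→d2:-→d3:-→d4:-→d5:-→d6:-→d7:-→d8:-→d9:-→d10:-→d11:-→d12:-→d13:-→d14:-→d15:-→d16:-→d17:-→d18:-→d19:-→d20:-→d21:-→d22:-→d23:-→d24:-→d25:-→d26:-→d27:-→d28:-→d29:-→d30:-→d31:-→d32:H0 -> H0
  lookup 53.133.155.34: bits 00110101100001011001101100100010 walk d0:-→d1:-→d2:-→d3:-→d4:-→d5:-→d6:-→d7:H2→d8:H1→d9:-→d10:-→d11:-→d12:-→d13:-→d14:-→d15:-→d16:-→d17:-→d18:-→d19:-→d20:H2→d21:H0→d22:-→d23:-→d24:-→d25:-→d26:-→d27:-→d28:-→d29:-→d30:-→d31:-→d32:H0 -> H0
  add 28.60.96.0/20 -> H2 at depth 20
  lookup 28.60.103.71: bits 00011100001111000110011 walk d0:-→d1:-→d2:-→d3:-→d4:-→d5:-→d6:-→d7:-→d8:-→d9:-→d10:-→d11:-→d12:-→d13:-→d14:-→d15:-→d16:-→d17:-→d18:-→d19:-→d20:H2→d21:-→d22:-→d23:- -> H2
  del 28.60.96.0/20 (clear depth 20)
  add 28.48.0.0/12 -> H1 at depth 12
  add 0.0.0.0/0 -> H1 at depth 0
  lookup 173.75.178.63: bits ε walk d0:H1 -> H1
  lookup 53.133.155.34: bits 00110101100001011001101100100010 walk d0:H1→d1:-→d2:-→d3:-→d4:-→d5:-→d6:-→d7:H2→d8:H1→d9:-→d10:-→d11:-→d12:-→d13:-→d14:-→d15:-→d16:-→d17:-→d18:-→d19:-→d20:H2→d21:H0→d22:-→d23:-→d24:-→d25:-→d26:-→d27:-→d28:-→d29:-→d30:-→d31:-→d32:H0 -> H0
  add 0.0.0.0/0 -> H0 at depth 0
  del 118.224.0.0/14 (clear depth 14)
  del 28.48.0.0/12 (clear depth 12)
  lookup 53.0.0.46: bits 00110101 walk d0:H0→d1:-→d2:-→d3:-→d4:-→d5:-→d6:-→d7:H2→d8:H1 -> H1
  add 118.225.0.0/16 -> H2 at depth 16
  lookup 28.60.102.234: bits 00011100001111000110011011101010 walk d0:H0→d1:-→d2:-→d3:-→d4:-→d5:-→d6:-→d7:-→d8:-→d9:-→d10:-→d11:-→d12:-→d13:-→d14:-→d15:-→d16:-→d17:-→d18:-→d19:-→d20:-→d21:-→d22:-→d23:-→d24:-→d25:-→d26:-→d27:-→d28:-→d29:-→d30:-→d31:-→d32:H0 -> H0
  lookup 28.60.102.226: bits 0001110000111100011001101110 walk d0:H0→d1:-→d2:-→d3:-→d4:-→d5:-→d6:-→d7:-→d8:-→d9:-→d10:-→d11:-→d12:-→d13:-→d14:-→d15:-→d16:-→d17:-→d18:-→d19:-→d20:-→d21:-→d22:-→d23:-→d24:-→d25:-→d26:-→d27:-→d28:- -> H0
  del 28.60.102.234/32 (clear depth 32)

== LOOKUPS ==
["H0","H1","no-route","H0","H0","H0","H2","H1","H0","H1","H0","H0"]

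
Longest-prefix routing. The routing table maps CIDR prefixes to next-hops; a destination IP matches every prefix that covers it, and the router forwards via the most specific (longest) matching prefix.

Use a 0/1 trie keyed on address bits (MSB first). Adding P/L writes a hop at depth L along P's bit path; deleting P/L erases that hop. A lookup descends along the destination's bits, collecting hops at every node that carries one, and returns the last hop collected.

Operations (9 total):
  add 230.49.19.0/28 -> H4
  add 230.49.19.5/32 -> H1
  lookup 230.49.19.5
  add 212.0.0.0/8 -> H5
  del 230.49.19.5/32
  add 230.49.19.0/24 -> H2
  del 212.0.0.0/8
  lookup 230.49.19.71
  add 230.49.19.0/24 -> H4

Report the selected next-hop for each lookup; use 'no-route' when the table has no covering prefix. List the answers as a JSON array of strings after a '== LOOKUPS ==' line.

Process each operation:
  add 230.49.19.0/28 -> H4 at depth 28
  add 230.49.19.5/32 -> H1 at depth 32
  Q 230.49.19.5: descend 11100110001100010001001100000101 ; hops seen [H4,H1] ; pick H1
  add 212.0.0.0/8 -> H5 at depth 8
  del 230.49.19.5/32 (clear depth 32)
  add 230.49.19.0/24 -> H2 at depth 24
  del 212.0.0.0/8 (clear depth 8)
  Q 230.49.19.71: descend 1110011000110001000100110 ; hops seen [H2] ; pick H2
  add 230.49.19.0/24 -> H4 at depth 24

== LOOKUPS ==
["H1","H2"]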